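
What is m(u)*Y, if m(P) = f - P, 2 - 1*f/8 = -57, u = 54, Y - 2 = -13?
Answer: -4598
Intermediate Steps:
Y = -11 (Y = 2 - 13 = -11)
f = 472 (f = 16 - 8*(-57) = 16 + 456 = 472)
m(P) = 472 - P
m(u)*Y = (472 - 1*54)*(-11) = (472 - 54)*(-11) = 418*(-11) = -4598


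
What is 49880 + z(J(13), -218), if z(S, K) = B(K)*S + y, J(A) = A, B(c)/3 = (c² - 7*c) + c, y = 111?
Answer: 1954439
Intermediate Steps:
B(c) = -18*c + 3*c² (B(c) = 3*((c² - 7*c) + c) = 3*(c² - 6*c) = -18*c + 3*c²)
z(S, K) = 111 + 3*K*S*(-6 + K) (z(S, K) = (3*K*(-6 + K))*S + 111 = 3*K*S*(-6 + K) + 111 = 111 + 3*K*S*(-6 + K))
49880 + z(J(13), -218) = 49880 + (111 + 3*(-218)*13*(-6 - 218)) = 49880 + (111 + 3*(-218)*13*(-224)) = 49880 + (111 + 1904448) = 49880 + 1904559 = 1954439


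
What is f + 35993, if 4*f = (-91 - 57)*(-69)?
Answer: 38546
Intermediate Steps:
f = 2553 (f = ((-91 - 57)*(-69))/4 = (-148*(-69))/4 = (¼)*10212 = 2553)
f + 35993 = 2553 + 35993 = 38546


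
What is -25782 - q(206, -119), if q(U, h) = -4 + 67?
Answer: -25845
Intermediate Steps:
q(U, h) = 63
-25782 - q(206, -119) = -25782 - 1*63 = -25782 - 63 = -25845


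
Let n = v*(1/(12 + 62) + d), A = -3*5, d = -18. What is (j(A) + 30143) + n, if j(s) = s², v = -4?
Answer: 1126278/37 ≈ 30440.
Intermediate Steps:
A = -15
n = 2662/37 (n = -4*(1/(12 + 62) - 18) = -4*(1/74 - 18) = -4*(-1331/74) = 2662/37 ≈ 71.946)
(j(A) + 30143) + n = ((-15)² + 30143) + 2662/37 = (225 + 30143) + 2662/37 = 30368 + 2662/37 = 1126278/37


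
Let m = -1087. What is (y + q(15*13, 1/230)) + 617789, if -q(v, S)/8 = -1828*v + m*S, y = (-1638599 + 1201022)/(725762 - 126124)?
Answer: 239251483910199/68958370 ≈ 3.4695e+6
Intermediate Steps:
y = -437577/599638 ≈ -0.72974
q(v, S) = 8696*S + 14624*v (q(v, S) = -8*(-1828*v - 1087*S) = 8696*S + 14624*v)
(y + q(15*13, 1/230)) + 617789 = (-437577/599638 + (8696/230 + 14624*(15*13))) + 617789 = (-437577/599638 + (8696*(1/230) + 14624*195)) + 617789 = (-437577/599638 + (4348/115 + 2851680)) + 617789 = (-437577/599638 + 327947548/115) + 617789 = 196649761466269/68958370 + 617789 = 239251483910199/68958370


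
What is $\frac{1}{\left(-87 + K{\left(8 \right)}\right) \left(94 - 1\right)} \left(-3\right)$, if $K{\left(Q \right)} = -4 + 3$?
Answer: $\frac{1}{2728} \approx 0.00036657$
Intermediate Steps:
$K{\left(Q \right)} = -1$
$\frac{1}{\left(-87 + K{\left(8 \right)}\right) \left(94 - 1\right)} \left(-3\right) = \frac{1}{\left(-87 - 1\right) \left(94 - 1\right)} \left(-3\right) = \frac{1}{\left(-88\right) 93} \left(-3\right) = \left(- \frac{1}{88}\right) \frac{1}{93} \left(-3\right) = \left(- \frac{1}{8184}\right) \left(-3\right) = \frac{1}{2728}$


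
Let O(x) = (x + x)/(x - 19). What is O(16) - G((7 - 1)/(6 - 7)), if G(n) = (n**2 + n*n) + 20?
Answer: -308/3 ≈ -102.67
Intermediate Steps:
O(x) = 2*x/(-19 + x) (O(x) = (2*x)/(-19 + x) = 2*x/(-19 + x))
G(n) = 20 + 2*n**2 (G(n) = (n**2 + n**2) + 20 = 2*n**2 + 20 = 20 + 2*n**2)
O(16) - G((7 - 1)/(6 - 7)) = 2*16/(-19 + 16) - (20 + 2*((7 - 1)/(6 - 7))**2) = 2*16/(-3) - (20 + 2*(6/(-1))**2) = 2*16*(-1/3) - (20 + 2*(6*(-1))**2) = -32/3 - (20 + 2*(-6)**2) = -32/3 - (20 + 2*36) = -32/3 - (20 + 72) = -32/3 - 1*92 = -32/3 - 92 = -308/3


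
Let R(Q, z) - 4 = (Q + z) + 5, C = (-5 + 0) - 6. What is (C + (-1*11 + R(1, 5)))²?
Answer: 49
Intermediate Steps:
C = -11 (C = -5 - 6 = -11)
R(Q, z) = 9 + Q + z (R(Q, z) = 4 + ((Q + z) + 5) = 4 + (5 + Q + z) = 9 + Q + z)
(C + (-1*11 + R(1, 5)))² = (-11 + (-1*11 + (9 + 1 + 5)))² = (-11 + (-11 + 15))² = (-11 + 4)² = (-7)² = 49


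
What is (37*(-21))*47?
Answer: -36519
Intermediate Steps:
(37*(-21))*47 = -777*47 = -36519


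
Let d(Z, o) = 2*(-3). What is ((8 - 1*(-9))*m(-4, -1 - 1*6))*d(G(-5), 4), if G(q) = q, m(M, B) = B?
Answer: 714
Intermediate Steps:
d(Z, o) = -6
((8 - 1*(-9))*m(-4, -1 - 1*6))*d(G(-5), 4) = ((8 - 1*(-9))*(-1 - 1*6))*(-6) = ((8 + 9)*(-1 - 6))*(-6) = (17*(-7))*(-6) = -119*(-6) = 714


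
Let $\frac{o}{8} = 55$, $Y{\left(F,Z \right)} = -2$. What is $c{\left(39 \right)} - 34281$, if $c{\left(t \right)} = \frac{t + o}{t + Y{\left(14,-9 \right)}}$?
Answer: $- \frac{1267918}{37} \approx -34268.0$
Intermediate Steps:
$o = 440$ ($o = 8 \cdot 55 = 440$)
$c{\left(t \right)} = \frac{440 + t}{-2 + t}$ ($c{\left(t \right)} = \frac{t + 440}{t - 2} = \frac{440 + t}{-2 + t}$)
$c{\left(39 \right)} - 34281 = \frac{440 + 39}{-2 + 39} - 34281 = \frac{1}{37} \cdot 479 - 34281 = \frac{479}{37} - 34281 = - \frac{1267918}{37}$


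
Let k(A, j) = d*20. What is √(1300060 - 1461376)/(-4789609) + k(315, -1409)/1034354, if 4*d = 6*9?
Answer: 135/517177 - 6*I*√4481/4789609 ≈ 0.00026103 - 8.3857e-5*I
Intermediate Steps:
d = 27/2 (d = (6*9)/4 = (¼)*54 = 27/2 ≈ 13.500)
k(A, j) = 270 (k(A, j) = (27/2)*20 = 270)
√(1300060 - 1461376)/(-4789609) + k(315, -1409)/1034354 = √(1300060 - 1461376)/(-4789609) + 270/1034354 = √(-161316)*(-1/4789609) + 270*(1/1034354) = (6*I*√4481)*(-1/4789609) + 135/517177 = -6*I*√4481/4789609 + 135/517177 = 135/517177 - 6*I*√4481/4789609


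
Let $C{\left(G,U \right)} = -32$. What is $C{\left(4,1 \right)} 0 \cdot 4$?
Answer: $0$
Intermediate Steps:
$C{\left(4,1 \right)} 0 \cdot 4 = - 32 \cdot 0 \cdot 4 = \left(-32\right) 0 = 0$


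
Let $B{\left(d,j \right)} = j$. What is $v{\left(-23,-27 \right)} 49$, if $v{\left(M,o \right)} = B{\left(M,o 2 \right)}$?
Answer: $-2646$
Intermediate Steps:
$v{\left(M,o \right)} = 2 o$ ($v{\left(M,o \right)} = o 2 = 2 o$)
$v{\left(-23,-27 \right)} 49 = 2 \left(-27\right) 49 = \left(-54\right) 49 = -2646$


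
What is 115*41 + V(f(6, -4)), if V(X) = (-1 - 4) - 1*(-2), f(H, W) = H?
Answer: 4712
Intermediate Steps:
V(X) = -3 (V(X) = -5 + 2 = -3)
115*41 + V(f(6, -4)) = 115*41 - 3 = 4715 - 3 = 4712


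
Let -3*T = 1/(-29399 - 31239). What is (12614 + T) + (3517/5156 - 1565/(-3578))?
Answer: 10584022306332505/838995008388 ≈ 12615.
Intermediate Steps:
T = 1/181914 (T = -1/(3*(-29399 - 31239)) = -⅓/(-60638) = -⅓*(-1/60638) = 1/181914 ≈ 5.4971e-6)
(12614 + T) + (3517/5156 - 1565/(-3578)) = (12614 + 1/181914) + (3517/5156 - 1565/(-3578)) = 2294663197/181914 + (3517*(1/5156) - 1565*(-1/3578)) = 2294663197/181914 + (3517/5156 + 1565/3578) = 2294663197/181914 + 10326483/9224084 = 10584022306332505/838995008388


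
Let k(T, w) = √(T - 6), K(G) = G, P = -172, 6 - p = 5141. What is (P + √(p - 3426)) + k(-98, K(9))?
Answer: -172 + I*√8561 + 2*I*√26 ≈ -172.0 + 102.72*I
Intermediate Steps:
p = -5135 (p = 6 - 1*5141 = 6 - 5141 = -5135)
k(T, w) = √(-6 + T)
(P + √(p - 3426)) + k(-98, K(9)) = (-172 + √(-5135 - 3426)) + √(-6 - 98) = (-172 + √(-8561)) + √(-104) = (-172 + I*√8561) + 2*I*√26 = -172 + I*√8561 + 2*I*√26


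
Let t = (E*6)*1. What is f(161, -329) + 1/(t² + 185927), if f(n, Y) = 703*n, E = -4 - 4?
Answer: 21304549274/188231 ≈ 1.1318e+5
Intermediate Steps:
E = -8
t = -48 (t = -8*6*1 = -48*1 = -48)
f(161, -329) + 1/(t² + 185927) = 703*161 + 1/((-48)² + 185927) = 113183 + 1/(2304 + 185927) = 113183 + 1/188231 = 21304549274/188231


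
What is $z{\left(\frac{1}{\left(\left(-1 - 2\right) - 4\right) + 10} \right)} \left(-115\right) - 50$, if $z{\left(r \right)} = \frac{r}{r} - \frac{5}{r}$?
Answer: $1560$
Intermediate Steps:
$z{\left(r \right)} = 1 - \frac{5}{r}$
$z{\left(\frac{1}{\left(\left(-1 - 2\right) - 4\right) + 10} \right)} \left(-115\right) - 50 = \frac{-5 + \frac{1}{\left(\left(-1 - 2\right) - 4\right) + 10}}{\frac{1}{\left(\left(-1 - 2\right) - 4\right) + 10}} \left(-115\right) - 50 = \frac{-5 + \frac{1}{\left(-3 - 4\right) + 10}}{\frac{1}{\left(-3 - 4\right) + 10}} \left(-115\right) - 50 = \frac{-5 + \frac{1}{-7 + 10}}{\frac{1}{-7 + 10}} \left(-115\right) - 50 = \frac{-5 + \frac{1}{3}}{\frac{1}{3}} \left(-115\right) - 50 = \frac{1}{\frac{1}{3}} \left(-5 + \frac{1}{3}\right) \left(-115\right) - 50 = 3 \left(- \frac{14}{3}\right) \left(-115\right) - 50 = \left(-14\right) \left(-115\right) - 50 = 1610 - 50 = 1560$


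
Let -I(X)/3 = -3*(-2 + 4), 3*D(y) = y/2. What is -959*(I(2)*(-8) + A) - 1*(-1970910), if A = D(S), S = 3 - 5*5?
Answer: 6337567/3 ≈ 2.1125e+6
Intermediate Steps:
S = -22 (S = 3 - 25 = -22)
D(y) = y/6 (D(y) = (y/2)/3 = y/6)
I(X) = 18 (I(X) = -(-9)*(-2 + 4) = -(-9)*2 = -3*(-6) = 18)
A = -11/3 (A = (⅙)*(-22) = -11/3 ≈ -3.6667)
-959*(I(2)*(-8) + A) - 1*(-1970910) = -959*(18*(-8) - 11/3) - 1*(-1970910) = -959*(-144 - 11/3) + 1970910 = -959*(-443/3) + 1970910 = 424837/3 + 1970910 = 6337567/3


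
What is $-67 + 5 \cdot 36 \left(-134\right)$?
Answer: $-24187$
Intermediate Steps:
$-67 + 5 \cdot 36 \left(-134\right) = -67 + 180 \left(-134\right) = -67 - 24120 = -24187$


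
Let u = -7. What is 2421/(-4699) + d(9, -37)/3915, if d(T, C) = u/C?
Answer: -9477326/18396585 ≈ -0.51517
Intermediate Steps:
d(T, C) = -7/C
2421/(-4699) + d(9, -37)/3915 = 2421/(-4699) - 7/(-37)/3915 = 2421*(-1/4699) - 7*(-1/37)*(1/3915) = -2421/4699 + (7/37)*(1/3915) = -2421/4699 + 7/144855 = -9477326/18396585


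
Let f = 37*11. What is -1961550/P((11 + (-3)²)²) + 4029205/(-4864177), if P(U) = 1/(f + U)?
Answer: -7699850404269655/4864177 ≈ -1.5830e+9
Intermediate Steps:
f = 407
P(U) = 1/(407 + U)
-1961550/P((11 + (-3)²)²) + 4029205/(-4864177) = -(798350850 + 1961550*(11 + (-3)²)²) + 4029205/(-4864177) = -(798350850 + 1961550*(11 + 9)²) + 4029205*(-1/4864177) = -1961550/(1/(407 + 20²)) - 4029205/4864177 = -1961550/(1/(407 + 400)) - 4029205/4864177 = -1961550/(1/807) - 4029205/4864177 = -1961550/1/807 - 4029205/4864177 = -1961550*807 - 4029205/4864177 = -1582970850 - 4029205/4864177 = -7699850404269655/4864177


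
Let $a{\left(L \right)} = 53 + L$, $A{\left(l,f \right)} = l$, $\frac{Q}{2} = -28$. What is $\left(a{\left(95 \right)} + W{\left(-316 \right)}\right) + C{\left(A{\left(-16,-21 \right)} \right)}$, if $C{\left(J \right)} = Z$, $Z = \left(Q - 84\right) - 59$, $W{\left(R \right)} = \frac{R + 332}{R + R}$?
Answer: $- \frac{4031}{79} \approx -51.025$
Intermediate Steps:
$Q = -56$ ($Q = 2 \left(-28\right) = -56$)
$W{\left(R \right)} = \frac{332 + R}{2 R}$
$Z = -199$ ($Z = \left(-56 - 84\right) - 59 = -140 - 59 = -199$)
$C{\left(J \right)} = -199$
$\left(a{\left(95 \right)} + W{\left(-316 \right)}\right) + C{\left(A{\left(-16,-21 \right)} \right)} = \left(\left(53 + 95\right) + \frac{332 - 316}{2 \left(-316\right)}\right) - 199 = \left(148 + \frac{1}{2} \left(- \frac{1}{316}\right) 16\right) - 199 = \left(148 - \frac{2}{79}\right) - 199 = \frac{11690}{79} - 199 = - \frac{4031}{79}$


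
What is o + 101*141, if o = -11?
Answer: 14230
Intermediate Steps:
o + 101*141 = -11 + 101*141 = -11 + 14241 = 14230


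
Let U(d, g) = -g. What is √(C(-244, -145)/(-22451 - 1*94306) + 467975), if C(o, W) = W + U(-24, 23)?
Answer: √708836381513439/38919 ≈ 684.09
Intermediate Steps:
C(o, W) = -23 + W (C(o, W) = W - 1*23 = W - 23 = -23 + W)
√(C(-244, -145)/(-22451 - 1*94306) + 467975) = √((-23 - 145)/(-22451 - 1*94306) + 467975) = √(-168/(-22451 - 94306) + 467975) = √(-168/(-116757) + 467975) = √(-168*(-1/116757) + 467975) = √(56/38919 + 467975) = √(18213119081/38919) = √708836381513439/38919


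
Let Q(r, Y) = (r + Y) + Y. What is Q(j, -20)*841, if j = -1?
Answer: -34481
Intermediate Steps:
Q(r, Y) = r + 2*Y (Q(r, Y) = (Y + r) + Y = r + 2*Y)
Q(j, -20)*841 = (-1 + 2*(-20))*841 = (-1 - 40)*841 = -41*841 = -34481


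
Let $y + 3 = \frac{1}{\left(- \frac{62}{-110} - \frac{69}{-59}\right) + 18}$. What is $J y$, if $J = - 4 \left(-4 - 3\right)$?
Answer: $- \frac{2643998}{32017} \approx -82.581$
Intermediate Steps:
$y = - \frac{188857}{64034}$ ($y = -3 + \frac{1}{\left(- \frac{62}{-110} - \frac{69}{-59}\right) + 18} = -3 + \frac{1}{\left(\left(-62\right) \left(- \frac{1}{110}\right) - - \frac{69}{59}\right) + 18} = -3 + \frac{1}{\left(\frac{31}{55} + \frac{69}{59}\right) + 18} = -3 + \frac{1}{\frac{5624}{3245} + 18} = -3 + \frac{1}{\frac{64034}{3245}} = -3 + \frac{3245}{64034} = - \frac{188857}{64034} \approx -2.9493$)
$J = 28$ ($J = \left(-4\right) \left(-7\right) = 28$)
$J y = 28 \left(- \frac{188857}{64034}\right) = - \frac{2643998}{32017}$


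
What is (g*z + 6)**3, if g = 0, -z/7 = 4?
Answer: 216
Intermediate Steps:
z = -28 (z = -7*4 = -28)
(g*z + 6)**3 = (0*(-28) + 6)**3 = (0 + 6)**3 = 6**3 = 216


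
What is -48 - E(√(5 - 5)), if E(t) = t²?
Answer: -48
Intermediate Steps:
-48 - E(√(5 - 5)) = -48 - (√(5 - 5))² = -48 - (√0)² = -48 - 1*0² = -48 - 1*0 = -48 + 0 = -48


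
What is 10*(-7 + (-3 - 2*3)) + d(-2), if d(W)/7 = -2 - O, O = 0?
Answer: -174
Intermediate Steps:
d(W) = -14 (d(W) = 7*(-2 - 1*0) = 7*(-2 + 0) = 7*(-2) = -14)
10*(-7 + (-3 - 2*3)) + d(-2) = 10*(-7 + (-3 - 2*3)) - 14 = 10*(-7 + (-3 - 6)) - 14 = 10*(-7 - 9) - 14 = 10*(-16) - 14 = -160 - 14 = -174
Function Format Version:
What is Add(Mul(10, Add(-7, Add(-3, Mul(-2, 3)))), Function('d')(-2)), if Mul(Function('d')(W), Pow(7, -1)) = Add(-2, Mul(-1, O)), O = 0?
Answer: -174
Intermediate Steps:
Function('d')(W) = -14 (Function('d')(W) = Mul(7, Add(-2, Mul(-1, 0))) = Mul(7, Add(-2, 0)) = Mul(7, -2) = -14)
Add(Mul(10, Add(-7, Add(-3, Mul(-2, 3)))), Function('d')(-2)) = Add(Mul(10, Add(-7, Add(-3, Mul(-2, 3)))), -14) = Add(Mul(10, Add(-7, Add(-3, -6))), -14) = Add(Mul(10, Add(-7, -9)), -14) = Add(Mul(10, -16), -14) = Add(-160, -14) = -174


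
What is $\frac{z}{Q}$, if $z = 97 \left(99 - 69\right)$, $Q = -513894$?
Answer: $- \frac{485}{85649} \approx -0.0056626$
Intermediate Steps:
$z = 2910$ ($z = 97 \left(99 - 69\right) = 97 \cdot 30 = 2910$)
$\frac{z}{Q} = \frac{2910}{-513894} = 2910 \left(- \frac{1}{513894}\right) = - \frac{485}{85649}$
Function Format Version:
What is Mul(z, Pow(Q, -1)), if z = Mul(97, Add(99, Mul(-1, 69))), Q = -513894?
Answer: Rational(-485, 85649) ≈ -0.0056626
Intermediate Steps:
z = 2910 (z = Mul(97, Add(99, -69)) = Mul(97, 30) = 2910)
Mul(z, Pow(Q, -1)) = Mul(2910, Pow(-513894, -1)) = Mul(2910, Rational(-1, 513894)) = Rational(-485, 85649)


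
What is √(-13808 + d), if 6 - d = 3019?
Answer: 3*I*√1869 ≈ 129.7*I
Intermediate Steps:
d = -3013 (d = 6 - 1*3019 = 6 - 3019 = -3013)
√(-13808 + d) = √(-13808 - 3013) = √(-16821) = 3*I*√1869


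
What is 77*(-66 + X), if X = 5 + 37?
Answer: -1848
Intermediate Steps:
X = 42
77*(-66 + X) = 77*(-66 + 42) = 77*(-24) = -1848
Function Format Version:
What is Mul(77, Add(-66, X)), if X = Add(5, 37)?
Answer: -1848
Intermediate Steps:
X = 42
Mul(77, Add(-66, X)) = Mul(77, Add(-66, 42)) = Mul(77, -24) = -1848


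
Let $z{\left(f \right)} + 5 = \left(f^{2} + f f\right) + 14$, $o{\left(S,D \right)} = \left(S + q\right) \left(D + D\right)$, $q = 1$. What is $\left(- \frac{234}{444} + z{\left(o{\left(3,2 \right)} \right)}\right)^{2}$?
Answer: $\frac{1483405225}{5476} \approx 2.7089 \cdot 10^{5}$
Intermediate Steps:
$o{\left(S,D \right)} = 2 D \left(1 + S\right)$ ($o{\left(S,D \right)} = \left(S + 1\right) \left(D + D\right) = \left(1 + S\right) 2 D = 2 D \left(1 + S\right)$)
$z{\left(f \right)} = 9 + 2 f^{2}$ ($z{\left(f \right)} = -5 + \left(\left(f^{2} + f f\right) + 14\right) = -5 + \left(\left(f^{2} + f^{2}\right) + 14\right) = -5 + \left(2 f^{2} + 14\right) = -5 + \left(14 + 2 f^{2}\right) = 9 + 2 f^{2}$)
$\left(- \frac{234}{444} + z{\left(o{\left(3,2 \right)} \right)}\right)^{2} = \left(- \frac{234}{444} + \left(9 + 2 \left(2 \cdot 2 \left(1 + 3\right)\right)^{2}\right)\right)^{2} = \left(\left(-234\right) \frac{1}{444} + \left(9 + 2 \left(2 \cdot 2 \cdot 4\right)^{2}\right)\right)^{2} = \left(- \frac{39}{74} + \left(9 + 2 \cdot 16^{2}\right)\right)^{2} = \left(- \frac{39}{74} + \left(9 + 2 \cdot 256\right)\right)^{2} = \left(- \frac{39}{74} + \left(9 + 512\right)\right)^{2} = \left(- \frac{39}{74} + 521\right)^{2} = \left(\frac{38515}{74}\right)^{2} = \frac{1483405225}{5476}$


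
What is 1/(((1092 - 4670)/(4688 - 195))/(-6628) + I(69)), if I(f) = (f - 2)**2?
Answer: 14889802/66840322967 ≈ 0.00022277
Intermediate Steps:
I(f) = (-2 + f)**2
1/(((1092 - 4670)/(4688 - 195))/(-6628) + I(69)) = 1/(((1092 - 4670)/(4688 - 195))/(-6628) + (-2 + 69)**2) = 1/(-3578/4493*(-1/6628) + 67**2) = 1/(-3578*1/4493*(-1/6628) + 4489) = 1/(-3578/4493*(-1/6628) + 4489) = 1/(1789/14889802 + 4489) = 1/(66840322967/14889802) = 14889802/66840322967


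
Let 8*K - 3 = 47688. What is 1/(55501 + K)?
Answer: 8/491699 ≈ 1.6270e-5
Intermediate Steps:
K = 47691/8 (K = 3/8 + (⅛)*47688 = 3/8 + 5961 = 47691/8 ≈ 5961.4)
1/(55501 + K) = 1/(55501 + 47691/8) = 1/(491699/8) = 8/491699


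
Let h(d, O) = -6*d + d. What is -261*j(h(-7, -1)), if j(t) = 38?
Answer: -9918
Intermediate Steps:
h(d, O) = -5*d
-261*j(h(-7, -1)) = -261*38 = -9918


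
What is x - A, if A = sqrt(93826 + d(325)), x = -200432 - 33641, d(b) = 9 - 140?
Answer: -234073 - sqrt(93695) ≈ -2.3438e+5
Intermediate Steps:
d(b) = -131
x = -234073
A = sqrt(93695) (A = sqrt(93826 - 131) = sqrt(93695) ≈ 306.10)
x - A = -234073 - sqrt(93695)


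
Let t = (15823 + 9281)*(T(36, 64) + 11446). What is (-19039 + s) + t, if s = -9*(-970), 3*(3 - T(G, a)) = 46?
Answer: 287020459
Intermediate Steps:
T(G, a) = -37/3 (T(G, a) = 3 - 1/3*46 = 3 - 46/3 = -37/3)
t = 287030768 (t = (15823 + 9281)*(-37/3 + 11446) = 25104*(34301/3) = 287030768)
s = 8730
(-19039 + s) + t = (-19039 + 8730) + 287030768 = -10309 + 287030768 = 287020459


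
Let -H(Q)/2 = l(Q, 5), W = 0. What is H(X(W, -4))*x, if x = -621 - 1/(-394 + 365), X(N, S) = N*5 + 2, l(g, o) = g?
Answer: 72032/29 ≈ 2483.9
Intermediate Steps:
X(N, S) = 2 + 5*N (X(N, S) = 5*N + 2 = 2 + 5*N)
x = -18008/29 (x = -621 - 1/(-29) = -621 - 1*(-1/29) = -621 + 1/29 = -18008/29 ≈ -620.97)
H(Q) = -2*Q
H(X(W, -4))*x = -2*(2 + 5*0)*(-18008/29) = -2*(2 + 0)*(-18008/29) = -2*2*(-18008/29) = -4*(-18008/29) = 72032/29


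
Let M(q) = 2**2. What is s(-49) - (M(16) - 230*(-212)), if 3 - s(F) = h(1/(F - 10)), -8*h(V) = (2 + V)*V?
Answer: -1357896445/27848 ≈ -48761.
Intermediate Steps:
h(V) = -V*(2 + V)/8 (h(V) = -(2 + V)*V/8 = -V*(2 + V)/8)
s(F) = 3 + (2 + 1/(-10 + F))/(8*(-10 + F)) (s(F) = 3 - (-1)*(2 + 1/(F - 10))/(8*(F - 10)) = 3 - (-1)*(2 + 1/(-10 + F))/(8*(-10 + F)) = 3 + (2 + 1/(-10 + F))/(8*(-10 + F)))
M(q) = 4
s(-49) - (M(16) - 230*(-212)) = (-19 + 2*(-49) + 24*(-10 - 49)**2)/(8*(-10 - 49)**2) - (4 - 230*(-212)) = (1/8)*(-19 - 98 + 24*(-59)**2)/(-59)**2 - (4 + 48760) = (1/8)*(1/3481)*(-19 - 98 + 24*3481) - 1*48764 = (1/8)*(1/3481)*(-19 - 98 + 83544) - 48764 = (1/8)*(1/3481)*83427 - 48764 = 83427/27848 - 48764 = -1357896445/27848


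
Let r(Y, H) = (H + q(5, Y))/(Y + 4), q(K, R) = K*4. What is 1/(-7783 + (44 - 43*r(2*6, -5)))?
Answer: -16/124469 ≈ -0.00012855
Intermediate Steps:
q(K, R) = 4*K
r(Y, H) = (20 + H)/(4 + Y) (r(Y, H) = (H + 4*5)/(Y + 4) = (H + 20)/(4 + Y) = (20 + H)/(4 + Y))
1/(-7783 + (44 - 43*r(2*6, -5))) = 1/(-7783 + (44 - 43*(20 - 5)/(4 + 2*6))) = 1/(-7783 + (44 - 43*15/(4 + 12))) = 1/(-7783 + (44 - 43*15/16)) = 1/(-7783 + (44 - 645/16)) = 1/(-7783 + 59/16) = 1/(-124469/16) = -16/124469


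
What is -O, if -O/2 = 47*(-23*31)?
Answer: -67022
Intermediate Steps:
O = 67022 (O = -94*(-23*31) = -94*(-713) = -2*(-33511) = 67022)
-O = -1*67022 = -67022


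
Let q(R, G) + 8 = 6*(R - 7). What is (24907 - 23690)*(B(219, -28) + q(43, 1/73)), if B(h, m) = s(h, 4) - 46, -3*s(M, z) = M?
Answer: 108313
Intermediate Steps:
s(M, z) = -M/3
B(h, m) = -46 - h/3 (B(h, m) = -h/3 - 46 = -46 - h/3)
q(R, G) = -50 + 6*R (q(R, G) = -8 + 6*(R - 7) = -8 + 6*(-7 + R) = -8 + (-42 + 6*R) = -50 + 6*R)
(24907 - 23690)*(B(219, -28) + q(43, 1/73)) = (24907 - 23690)*((-46 - ⅓*219) + (-50 + 6*43)) = 1217*((-46 - 73) + (-50 + 258)) = 1217*(-119 + 208) = 1217*89 = 108313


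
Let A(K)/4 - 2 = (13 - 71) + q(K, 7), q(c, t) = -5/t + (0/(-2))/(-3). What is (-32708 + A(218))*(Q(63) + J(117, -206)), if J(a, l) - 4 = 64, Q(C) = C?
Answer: -30201264/7 ≈ -4.3145e+6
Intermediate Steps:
q(c, t) = -5/t (q(c, t) = -5/t + (0*(-1/2))*(-1/3) = -5/t + 0*(-1/3) = -5/t + 0 = -5/t)
A(K) = -1588/7 (A(K) = 8 + 4*((13 - 71) - 5/7) = 8 + 4*(-58 - 5*1/7) = 8 + 4*(-58 - 5/7) = 8 + 4*(-411/7) = 8 - 1644/7 = -1588/7)
J(a, l) = 68 (J(a, l) = 4 + 64 = 68)
(-32708 + A(218))*(Q(63) + J(117, -206)) = (-32708 - 1588/7)*(63 + 68) = -230544/7*131 = -30201264/7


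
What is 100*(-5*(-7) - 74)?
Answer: -3900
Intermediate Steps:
100*(-5*(-7) - 74) = 100*(35 - 74) = 100*(-39) = -3900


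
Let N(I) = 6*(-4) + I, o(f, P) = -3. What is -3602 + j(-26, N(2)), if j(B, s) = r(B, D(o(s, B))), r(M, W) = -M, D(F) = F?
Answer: -3576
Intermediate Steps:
N(I) = -24 + I
j(B, s) = -B
-3602 + j(-26, N(2)) = -3602 - 1*(-26) = -3602 + 26 = -3576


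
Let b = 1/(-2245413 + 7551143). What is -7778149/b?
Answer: -41268758493770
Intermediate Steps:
b = 1/5305730 ≈ 1.8848e-7
-7778149/b = -7778149/1/5305730 = -7778149*5305730 = -41268758493770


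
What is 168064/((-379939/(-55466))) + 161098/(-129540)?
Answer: 603744832153969/24608649030 ≈ 24534.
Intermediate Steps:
168064/((-379939/(-55466))) + 161098/(-129540) = 168064/((-379939*(-1/55466))) + 161098*(-1/129540) = 168064/(379939/55466) - 80549/64770 = 168064*(55466/379939) - 80549/64770 = 9321837824/379939 - 80549/64770 = 603744832153969/24608649030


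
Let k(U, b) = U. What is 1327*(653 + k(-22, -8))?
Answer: 837337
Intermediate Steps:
1327*(653 + k(-22, -8)) = 1327*(653 - 22) = 1327*631 = 837337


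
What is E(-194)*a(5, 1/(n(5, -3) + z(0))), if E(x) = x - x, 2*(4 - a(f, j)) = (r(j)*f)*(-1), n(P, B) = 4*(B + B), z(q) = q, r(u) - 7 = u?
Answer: 0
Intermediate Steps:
r(u) = 7 + u
n(P, B) = 8*B (n(P, B) = 4*(2*B) = 8*B)
a(f, j) = 4 + f*(7 + j)/2 (a(f, j) = 4 - (7 + j)*f*(-1)/2 = 4 - f*(7 + j)*(-1)/2 = 4 - (-1)*f*(7 + j)/2 = 4 + f*(7 + j)/2)
E(x) = 0
E(-194)*a(5, 1/(n(5, -3) + z(0))) = 0*(4 + (1/2)*5*(7 + 1/(8*(-3) + 0))) = 0*(4 + (1/2)*5*(7 + 1/(-24 + 0))) = 0*(4 + (1/2)*5*(7 + 1/(-24))) = 0*(4 + (1/2)*5*(7 - 1/24)) = 0*(4 + (1/2)*5*(167/24)) = 0*(4 + 835/48) = 0*(1027/48) = 0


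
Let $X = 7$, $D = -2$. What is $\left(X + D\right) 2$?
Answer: $10$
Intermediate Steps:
$\left(X + D\right) 2 = \left(7 - 2\right) 2 = 5 \cdot 2 = 10$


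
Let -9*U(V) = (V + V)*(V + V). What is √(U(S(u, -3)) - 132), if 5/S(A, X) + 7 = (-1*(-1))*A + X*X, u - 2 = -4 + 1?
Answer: 2*I*√322/3 ≈ 11.963*I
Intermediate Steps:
u = -1 (u = 2 + (-4 + 1) = 2 - 3 = -1)
S(A, X) = 5/(-7 + A + X²) (S(A, X) = 5/(-7 + ((-1*(-1))*A + X*X)) = 5/(-7 + (1*A + X²)) = 5/(-7 + (A + X²)) = 5/(-7 + A + X²))
U(V) = -4*V²/9 (U(V) = -(V + V)*(V + V)/9 = -2*V*2*V/9 = -4*V²/9)
√(U(S(u, -3)) - 132) = √(-4*25/(-7 - 1 + (-3)²)²/9 - 132) = √(-4*25/(-7 - 1 + 9)²/9 - 132) = √(-4*(5/1)²/9 - 132) = √(-4*(5*1)²/9 - 132) = √(-4/9*5² - 132) = √(-4/9*25 - 132) = √(-100/9 - 132) = √(-1288/9) = 2*I*√322/3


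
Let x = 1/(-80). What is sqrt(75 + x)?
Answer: sqrt(29995)/20 ≈ 8.6595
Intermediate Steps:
x = -1/80 ≈ -0.012500
sqrt(75 + x) = sqrt(75 - 1/80) = sqrt(5999/80) = sqrt(29995)/20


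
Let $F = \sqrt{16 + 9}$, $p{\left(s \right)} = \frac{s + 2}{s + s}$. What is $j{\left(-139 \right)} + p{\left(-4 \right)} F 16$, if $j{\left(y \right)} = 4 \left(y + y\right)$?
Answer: $-1092$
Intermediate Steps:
$p{\left(s \right)} = \frac{2 + s}{2 s}$
$F = 5$ ($F = \sqrt{25} = 5$)
$j{\left(y \right)} = 8 y$ ($j{\left(y \right)} = 4 \cdot 2 y = 8 y$)
$j{\left(-139 \right)} + p{\left(-4 \right)} F 16 = 8 \left(-139\right) + \frac{2 - 4}{2 \left(-4\right)} 5 \cdot 16 = -1112 + \frac{1}{2} \left(- \frac{1}{4}\right) \left(-2\right) 5 \cdot 16 = -1112 + \frac{1}{4} \cdot 5 \cdot 16 = -1112 + \frac{5}{4} \cdot 16 = -1112 + 20 = -1092$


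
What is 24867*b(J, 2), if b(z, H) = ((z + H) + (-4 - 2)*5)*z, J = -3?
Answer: 2312631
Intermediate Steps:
b(z, H) = z*(-30 + H + z) (b(z, H) = ((H + z) - 6*5)*z = ((H + z) - 30)*z = (-30 + H + z)*z = z*(-30 + H + z))
24867*b(J, 2) = 24867*(-3*(-30 + 2 - 3)) = 24867*(-3*(-31)) = 24867*93 = 2312631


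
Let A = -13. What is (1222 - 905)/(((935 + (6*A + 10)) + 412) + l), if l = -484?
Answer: 317/795 ≈ 0.39874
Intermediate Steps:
(1222 - 905)/(((935 + (6*A + 10)) + 412) + l) = (1222 - 905)/(((935 + (6*(-13) + 10)) + 412) - 484) = 317/(((935 + (-78 + 10)) + 412) - 484) = 317/(((935 - 68) + 412) - 484) = 317/((867 + 412) - 484) = 317/(1279 - 484) = 317/795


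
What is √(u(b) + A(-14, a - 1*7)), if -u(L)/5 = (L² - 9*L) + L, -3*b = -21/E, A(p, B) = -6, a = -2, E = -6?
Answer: I*√2141/6 ≈ 7.7118*I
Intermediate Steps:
b = -7/6 (b = -(-7)/(-6) = -(-7)*(-1)/6 = -⅓*7/2 = -7/6 ≈ -1.1667)
u(L) = -5*L² + 40*L (u(L) = -5*((L² - 9*L) + L) = -5*(L² - 8*L) = -5*L² + 40*L)
√(u(b) + A(-14, a - 1*7)) = √(5*(-7/6)*(8 - 1*(-7/6)) - 6) = √(5*(-7/6)*(8 + 7/6) - 6) = √(5*(-7/6)*(55/6) - 6) = √(-1925/36 - 6) = √(-2141/36) = I*√2141/6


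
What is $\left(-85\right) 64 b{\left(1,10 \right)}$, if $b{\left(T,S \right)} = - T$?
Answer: $5440$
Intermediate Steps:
$\left(-85\right) 64 b{\left(1,10 \right)} = \left(-85\right) 64 \left(\left(-1\right) 1\right) = \left(-5440\right) \left(-1\right) = 5440$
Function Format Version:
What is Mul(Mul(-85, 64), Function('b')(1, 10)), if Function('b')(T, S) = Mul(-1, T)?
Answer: 5440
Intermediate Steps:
Mul(Mul(-85, 64), Function('b')(1, 10)) = Mul(Mul(-85, 64), Mul(-1, 1)) = Mul(-5440, -1) = 5440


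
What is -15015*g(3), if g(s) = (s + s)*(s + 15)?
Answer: -1621620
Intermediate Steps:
g(s) = 2*s*(15 + s) (g(s) = (2*s)*(15 + s) = 2*s*(15 + s))
-15015*g(3) = -30030*3*(15 + 3) = -30030*3*18 = -15015*108 = -1621620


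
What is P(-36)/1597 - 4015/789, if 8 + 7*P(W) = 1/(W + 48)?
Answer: -179559725/35280924 ≈ -5.0894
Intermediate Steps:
P(W) = -8/7 + 1/(7*(48 + W)) (P(W) = -8/7 + 1/(7*(W + 48)) = -8/7 + 1/(7*(48 + W)))
P(-36)/1597 - 4015/789 = ((-383 - 8*(-36))/(7*(48 - 36)))/1597 - 4015/789 = ((⅐)*(-383 + 288)/12)*(1/1597) - 4015*1/789 = ((⅐)*(1/12)*(-95))*(1/1597) - 4015/789 = -95/84*1/1597 - 4015/789 = -95/134148 - 4015/789 = -179559725/35280924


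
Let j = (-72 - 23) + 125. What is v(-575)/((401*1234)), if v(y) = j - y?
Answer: 605/494834 ≈ 0.0012226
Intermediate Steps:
j = 30 (j = -95 + 125 = 30)
v(y) = 30 - y
v(-575)/((401*1234)) = (30 - 1*(-575))/((401*1234)) = (30 + 575)/494834 = 605*(1/494834) = 605/494834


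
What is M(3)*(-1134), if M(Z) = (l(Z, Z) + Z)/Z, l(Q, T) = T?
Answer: -2268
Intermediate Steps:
M(Z) = 2 (M(Z) = (Z + Z)/Z = (2*Z)/Z = 2)
M(3)*(-1134) = 2*(-1134) = -2268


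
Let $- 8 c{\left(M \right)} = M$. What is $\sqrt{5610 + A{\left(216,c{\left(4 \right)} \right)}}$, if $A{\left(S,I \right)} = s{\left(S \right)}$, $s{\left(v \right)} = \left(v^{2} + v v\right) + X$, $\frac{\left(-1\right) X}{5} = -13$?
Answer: $\sqrt{98987} \approx 314.62$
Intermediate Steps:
$X = 65$ ($X = \left(-5\right) \left(-13\right) = 65$)
$s{\left(v \right)} = 65 + 2 v^{2}$ ($s{\left(v \right)} = \left(v^{2} + v v\right) + 65 = \left(v^{2} + v^{2}\right) + 65 = 2 v^{2} + 65 = 65 + 2 v^{2}$)
$c{\left(M \right)} = - \frac{M}{8}$
$A{\left(S,I \right)} = 65 + 2 S^{2}$
$\sqrt{5610 + A{\left(216,c{\left(4 \right)} \right)}} = \sqrt{5610 + \left(65 + 2 \cdot 216^{2}\right)} = \sqrt{5610 + \left(65 + 2 \cdot 46656\right)} = \sqrt{5610 + \left(65 + 93312\right)} = \sqrt{5610 + 93377} = \sqrt{98987}$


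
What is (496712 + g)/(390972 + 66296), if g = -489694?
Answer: 3509/228634 ≈ 0.015348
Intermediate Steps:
(496712 + g)/(390972 + 66296) = (496712 - 489694)/(390972 + 66296) = 7018/457268 = 7018*(1/457268) = 3509/228634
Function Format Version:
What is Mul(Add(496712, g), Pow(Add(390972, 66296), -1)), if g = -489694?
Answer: Rational(3509, 228634) ≈ 0.015348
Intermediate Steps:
Mul(Add(496712, g), Pow(Add(390972, 66296), -1)) = Mul(Add(496712, -489694), Pow(Add(390972, 66296), -1)) = Mul(7018, Pow(457268, -1)) = Mul(7018, Rational(1, 457268)) = Rational(3509, 228634)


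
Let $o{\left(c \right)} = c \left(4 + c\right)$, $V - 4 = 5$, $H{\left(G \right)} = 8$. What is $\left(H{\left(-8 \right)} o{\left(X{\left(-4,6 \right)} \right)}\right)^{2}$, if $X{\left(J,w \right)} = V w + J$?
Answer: $466560000$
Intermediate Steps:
$V = 9$ ($V = 4 + 5 = 9$)
$X{\left(J,w \right)} = J + 9 w$ ($X{\left(J,w \right)} = 9 w + J = J + 9 w$)
$\left(H{\left(-8 \right)} o{\left(X{\left(-4,6 \right)} \right)}\right)^{2} = \left(8 \left(-4 + 9 \cdot 6\right) \left(4 + \left(-4 + 9 \cdot 6\right)\right)\right)^{2} = \left(8 \left(-4 + 54\right) \left(4 + \left(-4 + 54\right)\right)\right)^{2} = \left(8 \cdot 50 \left(4 + 50\right)\right)^{2} = \left(8 \cdot 50 \cdot 54\right)^{2} = \left(8 \cdot 2700\right)^{2} = 21600^{2} = 466560000$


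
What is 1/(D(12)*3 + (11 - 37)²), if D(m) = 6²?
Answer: 1/784 ≈ 0.0012755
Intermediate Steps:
D(m) = 36
1/(D(12)*3 + (11 - 37)²) = 1/(36*3 + (11 - 37)²) = 1/(108 + (-26)²) = 1/(108 + 676) = 1/784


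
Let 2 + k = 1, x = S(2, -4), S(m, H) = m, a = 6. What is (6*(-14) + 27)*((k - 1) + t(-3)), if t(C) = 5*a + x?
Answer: -1710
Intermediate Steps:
x = 2
k = -1 (k = -2 + 1 = -1)
t(C) = 32 (t(C) = 5*6 + 2 = 30 + 2 = 32)
(6*(-14) + 27)*((k - 1) + t(-3)) = (6*(-14) + 27)*((-1 - 1) + 32) = (-84 + 27)*(-2 + 32) = -57*30 = -1710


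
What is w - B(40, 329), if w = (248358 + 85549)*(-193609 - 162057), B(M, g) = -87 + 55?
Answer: -118759367030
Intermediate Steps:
B(M, g) = -32
w = -118759367062 (w = 333907*(-355666) = -118759367062)
w - B(40, 329) = -118759367062 - 1*(-32) = -118759367062 + 32 = -118759367030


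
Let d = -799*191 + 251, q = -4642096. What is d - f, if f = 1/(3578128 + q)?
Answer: -162104036543/1063968 ≈ -1.5236e+5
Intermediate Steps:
d = -152358 (d = -152609 + 251 = -152358)
f = -1/1063968 (f = 1/(3578128 - 4642096) = 1/(-1063968) = -1/1063968 ≈ -9.3988e-7)
d - f = -152358 - 1*(-1/1063968) = -152358 + 1/1063968 = -162104036543/1063968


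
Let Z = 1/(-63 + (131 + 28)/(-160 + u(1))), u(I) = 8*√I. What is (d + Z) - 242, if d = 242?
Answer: -152/9735 ≈ -0.015614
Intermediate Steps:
Z = -152/9735 (Z = 1/(-63 + (131 + 28)/(-160 + 8*√1)) = 1/(-63 + 159/(-160 + 8*1)) = 1/(-63 + 159/(-160 + 8)) = 1/(-63 + 159/(-152)) = 1/(-63 + 159*(-1/152)) = 1/(-63 - 159/152) = 1/(-9735/152) = -152/9735 ≈ -0.015614)
(d + Z) - 242 = (242 - 152/9735) - 242 = 2355718/9735 - 242 = -152/9735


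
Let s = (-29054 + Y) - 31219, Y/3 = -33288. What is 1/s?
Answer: -1/160137 ≈ -6.2447e-6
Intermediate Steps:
Y = -99864 (Y = 3*(-33288) = -99864)
s = -160137 (s = (-29054 - 99864) - 31219 = -128918 - 31219 = -160137)
1/s = 1/(-160137) = -1/160137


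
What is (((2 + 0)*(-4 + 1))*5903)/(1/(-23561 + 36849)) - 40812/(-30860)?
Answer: -3630944262357/7715 ≈ -4.7063e+8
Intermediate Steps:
(((2 + 0)*(-4 + 1))*5903)/(1/(-23561 + 36849)) - 40812/(-30860) = ((2*(-3))*5903)/(1/13288) - 40812*(-1/30860) = (-6*5903)/(1/13288) + 10203/7715 = -35418*13288 + 10203/7715 = -470634384 + 10203/7715 = -3630944262357/7715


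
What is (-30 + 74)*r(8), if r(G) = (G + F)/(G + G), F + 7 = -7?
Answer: -33/2 ≈ -16.500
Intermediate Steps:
F = -14 (F = -7 - 7 = -14)
r(G) = (-14 + G)/(2*G) (r(G) = (G - 14)/(G + G) = (-14 + G)/((2*G)) = (-14 + G)*(1/(2*G)) = (-14 + G)/(2*G))
(-30 + 74)*r(8) = (-30 + 74)*((½)*(-14 + 8)/8) = 44*((½)*(⅛)*(-6)) = 44*(-3/8) = -33/2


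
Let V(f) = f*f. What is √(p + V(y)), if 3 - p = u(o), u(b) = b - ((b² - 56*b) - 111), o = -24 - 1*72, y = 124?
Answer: 2*√7489 ≈ 173.08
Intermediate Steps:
o = -96 (o = -24 - 72 = -96)
V(f) = f²
u(b) = 111 - b² + 57*b (u(b) = b - (-111 + b² - 56*b) = b + (111 - b² + 56*b) = 111 - b² + 57*b)
p = 14580 (p = 3 - (111 - 1*(-96)² + 57*(-96)) = 3 - (111 - 1*9216 - 5472) = 3 - (111 - 9216 - 5472) = 3 - 1*(-14577) = 3 + 14577 = 14580)
√(p + V(y)) = √(14580 + 124²) = √(14580 + 15376) = √29956 = 2*√7489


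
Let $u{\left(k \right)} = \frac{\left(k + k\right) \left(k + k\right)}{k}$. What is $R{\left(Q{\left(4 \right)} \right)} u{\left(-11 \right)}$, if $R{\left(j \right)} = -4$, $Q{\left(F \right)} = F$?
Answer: $176$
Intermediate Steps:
$u{\left(k \right)} = 4 k$ ($u{\left(k \right)} = \frac{2 k 2 k}{k} = \frac{4 k^{2}}{k} = 4 k$)
$R{\left(Q{\left(4 \right)} \right)} u{\left(-11 \right)} = - 4 \cdot 4 \left(-11\right) = \left(-4\right) \left(-44\right) = 176$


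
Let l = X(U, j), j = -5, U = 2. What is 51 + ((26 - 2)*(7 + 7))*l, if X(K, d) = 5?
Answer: 1731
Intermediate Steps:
l = 5
51 + ((26 - 2)*(7 + 7))*l = 51 + ((26 - 2)*(7 + 7))*5 = 51 + (24*14)*5 = 51 + 336*5 = 51 + 1680 = 1731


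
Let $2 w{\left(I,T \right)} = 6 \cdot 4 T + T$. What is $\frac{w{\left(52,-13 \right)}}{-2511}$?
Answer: $\frac{325}{5022} \approx 0.064715$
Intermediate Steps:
$w{\left(I,T \right)} = \frac{25 T}{2}$ ($w{\left(I,T \right)} = \frac{6 \cdot 4 T + T}{2} = \frac{24 T + T}{2} = \frac{25 T}{2}$)
$\frac{w{\left(52,-13 \right)}}{-2511} = \frac{\frac{25}{2} \left(-13\right)}{-2511} = \left(- \frac{325}{2}\right) \left(- \frac{1}{2511}\right) = \frac{325}{5022}$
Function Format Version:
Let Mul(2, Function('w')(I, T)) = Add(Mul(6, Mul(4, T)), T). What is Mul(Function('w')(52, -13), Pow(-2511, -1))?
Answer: Rational(325, 5022) ≈ 0.064715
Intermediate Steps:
Function('w')(I, T) = Mul(Rational(25, 2), T) (Function('w')(I, T) = Mul(Rational(1, 2), Add(Mul(6, Mul(4, T)), T)) = Mul(Rational(1, 2), Add(Mul(24, T), T)) = Mul(Rational(1, 2), Mul(25, T)) = Mul(Rational(25, 2), T))
Mul(Function('w')(52, -13), Pow(-2511, -1)) = Mul(Mul(Rational(25, 2), -13), Pow(-2511, -1)) = Mul(Rational(-325, 2), Rational(-1, 2511)) = Rational(325, 5022)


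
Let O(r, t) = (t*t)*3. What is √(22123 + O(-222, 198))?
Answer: √139735 ≈ 373.81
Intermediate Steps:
O(r, t) = 3*t² (O(r, t) = t²*3 = 3*t²)
√(22123 + O(-222, 198)) = √(22123 + 3*198²) = √(22123 + 3*39204) = √(22123 + 117612) = √139735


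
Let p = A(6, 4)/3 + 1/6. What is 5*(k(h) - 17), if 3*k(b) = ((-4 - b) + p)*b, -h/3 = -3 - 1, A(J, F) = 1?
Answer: -395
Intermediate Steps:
p = ½ (p = 1/3 + 1/6 = 1*(⅓) + 1*(⅙) = ⅓ + ⅙ = ½ ≈ 0.50000)
h = 12 (h = -3*(-3 - 1) = -3*(-4) = 12)
k(b) = b*(-7/2 - b)/3 (k(b) = (((-4 - b) + ½)*b)/3 = ((-7/2 - b)*b)/3 = (b*(-7/2 - b))/3 = b*(-7/2 - b)/3)
5*(k(h) - 17) = 5*(-⅙*12*(7 + 2*12) - 17) = 5*(-⅙*12*(7 + 24) - 17) = 5*(-⅙*12*31 - 17) = 5*(-62 - 17) = 5*(-79) = -395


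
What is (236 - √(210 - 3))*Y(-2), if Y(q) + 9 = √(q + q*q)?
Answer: -(9 - √2)*(236 - 3*√23) ≈ -1681.1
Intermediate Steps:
Y(q) = -9 + √(q + q²) (Y(q) = -9 + √(q + q*q) = -9 + √(q + q²))
(236 - √(210 - 3))*Y(-2) = (236 - √(210 - 3))*(-9 + √(-2*(1 - 2))) = (236 - √207)*(-9 + √(-2*(-1))) = (236 - 3*√23)*(-9 + √2) = (-9 + √2)*(236 - 3*√23)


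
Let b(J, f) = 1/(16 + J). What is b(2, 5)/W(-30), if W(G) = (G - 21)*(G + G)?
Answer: 1/55080 ≈ 1.8155e-5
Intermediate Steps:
W(G) = 2*G*(-21 + G) (W(G) = (-21 + G)*(2*G) = 2*G*(-21 + G))
b(2, 5)/W(-30) = 1/((16 + 2)*((2*(-30)*(-21 - 30)))) = 1/(18*((2*(-30)*(-51)))) = (1/18)/3060 = (1/18)*(1/3060) = 1/55080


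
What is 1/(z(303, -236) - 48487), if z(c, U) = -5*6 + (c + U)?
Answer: -1/48450 ≈ -2.0640e-5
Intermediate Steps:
z(c, U) = -30 + U + c (z(c, U) = -30 + (U + c) = -30 + U + c)
1/(z(303, -236) - 48487) = 1/((-30 - 236 + 303) - 48487) = 1/(37 - 48487) = 1/(-48450) = -1/48450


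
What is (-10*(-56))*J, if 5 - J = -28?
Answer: 18480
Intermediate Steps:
J = 33 (J = 5 - 1*(-28) = 5 + 28 = 33)
(-10*(-56))*J = -10*(-56)*33 = 560*33 = 18480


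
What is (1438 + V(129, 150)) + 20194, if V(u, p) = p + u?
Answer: 21911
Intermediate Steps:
(1438 + V(129, 150)) + 20194 = (1438 + (150 + 129)) + 20194 = (1438 + 279) + 20194 = 1717 + 20194 = 21911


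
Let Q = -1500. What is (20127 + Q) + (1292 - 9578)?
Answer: 10341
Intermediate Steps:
(20127 + Q) + (1292 - 9578) = (20127 - 1500) + (1292 - 9578) = 18627 - 8286 = 10341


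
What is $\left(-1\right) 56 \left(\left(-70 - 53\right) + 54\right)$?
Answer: $3864$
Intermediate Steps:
$\left(-1\right) 56 \left(\left(-70 - 53\right) + 54\right) = - 56 \left(-123 + 54\right) = \left(-56\right) \left(-69\right) = 3864$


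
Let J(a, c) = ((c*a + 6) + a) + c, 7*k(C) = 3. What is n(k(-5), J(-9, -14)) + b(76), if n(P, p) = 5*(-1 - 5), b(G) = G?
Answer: 46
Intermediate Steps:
k(C) = 3/7 (k(C) = (⅐)*3 = 3/7)
J(a, c) = 6 + a + c + a*c (J(a, c) = ((a*c + 6) + a) + c = ((6 + a*c) + a) + c = (6 + a + a*c) + c = 6 + a + c + a*c)
n(P, p) = -30 (n(P, p) = 5*(-6) = -30)
n(k(-5), J(-9, -14)) + b(76) = -30 + 76 = 46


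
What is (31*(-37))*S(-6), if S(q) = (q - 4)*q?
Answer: -68820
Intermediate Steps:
S(q) = q*(-4 + q) (S(q) = (-4 + q)*q = q*(-4 + q))
(31*(-37))*S(-6) = (31*(-37))*(-6*(-4 - 6)) = -(-6882)*(-10) = -1147*60 = -68820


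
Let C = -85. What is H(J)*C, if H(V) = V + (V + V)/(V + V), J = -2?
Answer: 85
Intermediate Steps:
H(V) = 1 + V (H(V) = V + (2*V)/((2*V)) = V + (2*V)*(1/(2*V)) = V + 1 = 1 + V)
H(J)*C = (1 - 2)*(-85) = -1*(-85) = 85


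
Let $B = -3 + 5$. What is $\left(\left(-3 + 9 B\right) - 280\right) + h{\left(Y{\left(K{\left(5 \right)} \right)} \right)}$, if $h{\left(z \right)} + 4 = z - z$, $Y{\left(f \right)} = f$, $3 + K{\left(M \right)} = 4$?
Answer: $-269$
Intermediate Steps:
$B = 2$
$K{\left(M \right)} = 1$ ($K{\left(M \right)} = -3 + 4 = 1$)
$h{\left(z \right)} = -4$ ($h{\left(z \right)} = -4 + \left(z - z\right) = -4 + 0 = -4$)
$\left(\left(-3 + 9 B\right) - 280\right) + h{\left(Y{\left(K{\left(5 \right)} \right)} \right)} = \left(\left(-3 + 9 \cdot 2\right) - 280\right) - 4 = \left(\left(-3 + 18\right) - 280\right) - 4 = \left(15 - 280\right) - 4 = -265 - 4 = -269$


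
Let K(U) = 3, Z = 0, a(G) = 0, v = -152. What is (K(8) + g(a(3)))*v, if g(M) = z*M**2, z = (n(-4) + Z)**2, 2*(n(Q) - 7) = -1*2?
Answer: -456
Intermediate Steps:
n(Q) = 6 (n(Q) = 7 + (-1*2)/2 = 7 + (1/2)*(-2) = 7 - 1 = 6)
z = 36 (z = (6 + 0)**2 = 6**2 = 36)
g(M) = 36*M**2
(K(8) + g(a(3)))*v = (3 + 36*0**2)*(-152) = (3 + 36*0)*(-152) = (3 + 0)*(-152) = 3*(-152) = -456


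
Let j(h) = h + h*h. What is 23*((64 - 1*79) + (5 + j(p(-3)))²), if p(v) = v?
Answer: 2438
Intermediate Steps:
j(h) = h + h²
23*((64 - 1*79) + (5 + j(p(-3)))²) = 23*((64 - 1*79) + (5 - 3*(1 - 3))²) = 23*((64 - 79) + (5 - 3*(-2))²) = 23*(-15 + (5 + 6)²) = 23*(-15 + 11²) = 23*(-15 + 121) = 23*106 = 2438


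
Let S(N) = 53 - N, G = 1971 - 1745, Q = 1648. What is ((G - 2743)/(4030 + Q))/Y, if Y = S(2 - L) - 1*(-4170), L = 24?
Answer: -839/8034370 ≈ -0.00010443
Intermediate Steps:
G = 226
Y = 4245 (Y = (53 - (2 - 1*24)) - 1*(-4170) = (53 - (2 - 24)) + 4170 = (53 - 1*(-22)) + 4170 = (53 + 22) + 4170 = 75 + 4170 = 4245)
((G - 2743)/(4030 + Q))/Y = ((226 - 2743)/(4030 + 1648))/4245 = -2517/5678*(1/4245) = -2517*1/5678*(1/4245) = -2517/5678*1/4245 = -839/8034370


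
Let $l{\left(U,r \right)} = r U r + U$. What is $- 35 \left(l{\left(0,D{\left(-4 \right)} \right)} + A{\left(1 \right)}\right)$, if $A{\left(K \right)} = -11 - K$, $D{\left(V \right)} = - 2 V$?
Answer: $420$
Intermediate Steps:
$l{\left(U,r \right)} = U + U r^{2}$ ($l{\left(U,r \right)} = U r r + U = U r^{2} + U = U + U r^{2}$)
$- 35 \left(l{\left(0,D{\left(-4 \right)} \right)} + A{\left(1 \right)}\right) = - 35 \left(0 \left(1 + \left(\left(-2\right) \left(-4\right)\right)^{2}\right) - 12\right) = - 35 \left(0 \left(1 + 8^{2}\right) - 12\right) = - 35 \left(0 \left(1 + 64\right) - 12\right) = - 35 \left(0 \cdot 65 - 12\right) = - 35 \left(0 - 12\right) = \left(-35\right) \left(-12\right) = 420$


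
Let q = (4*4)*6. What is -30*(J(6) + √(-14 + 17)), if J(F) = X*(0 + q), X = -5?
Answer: 14400 - 30*√3 ≈ 14348.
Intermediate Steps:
q = 96 (q = 16*6 = 96)
J(F) = -480 (J(F) = -5*(0 + 96) = -5*96 = -480)
-30*(J(6) + √(-14 + 17)) = -30*(-480 + √(-14 + 17)) = -30*(-480 + √3) = 14400 - 30*√3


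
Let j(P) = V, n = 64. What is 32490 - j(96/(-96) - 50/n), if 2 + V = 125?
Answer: 32367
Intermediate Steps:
V = 123 (V = -2 + 125 = 123)
j(P) = 123
32490 - j(96/(-96) - 50/n) = 32490 - 1*123 = 32490 - 123 = 32367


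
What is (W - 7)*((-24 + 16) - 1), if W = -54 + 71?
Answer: -90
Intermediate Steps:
W = 17
(W - 7)*((-24 + 16) - 1) = (17 - 7)*((-24 + 16) - 1) = 10*(-8 - 1) = 10*(-9) = -90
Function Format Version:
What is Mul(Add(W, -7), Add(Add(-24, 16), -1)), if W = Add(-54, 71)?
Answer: -90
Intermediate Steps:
W = 17
Mul(Add(W, -7), Add(Add(-24, 16), -1)) = Mul(Add(17, -7), Add(Add(-24, 16), -1)) = Mul(10, Add(-8, -1)) = Mul(10, -9) = -90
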